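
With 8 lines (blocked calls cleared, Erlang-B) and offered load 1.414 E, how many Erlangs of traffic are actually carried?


B(8,1.414) = 0.00009638 (Erlang-B)
Carried load = a(1 − B) = 1.414·(1 − 0.00009638) = 1.414·0.999904 = 1.4139 E

Final: 1.4139 Erlangs


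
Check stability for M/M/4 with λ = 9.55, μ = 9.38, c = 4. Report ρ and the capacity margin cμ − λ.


Total capacity cμ = 4·9.38 = 37.52/hr
ρ = λ/(cμ) = 9.55/37.52 = 0.2545
Stable ⇔ ρ < 1: YES
Spare capacity = cμ − λ = 37.52 − 9.55 = 27.97/hr

Final: ρ = 0.2545; stable; margin = 27.97/hr


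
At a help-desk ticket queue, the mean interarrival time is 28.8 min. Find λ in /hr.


λ = 1/(interarrival time) in consistent units.
1 hour = 60 min, so λ = 60/28.8 = 2.0833 per hour

Final: 2.0833 /hr


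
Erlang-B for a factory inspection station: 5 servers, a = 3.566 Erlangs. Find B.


B(c,a) = (a^c/c!) / Σ_{k=0}^{c} a^k/k!
a^5/5! = 4.805355
Σ terms (k=0..5): 1.00000 + 3.56600 + 6.35818 + 7.55775 + 6.73774 + 4.80535 = 30.025025
B = 4.805355/30.025025 = 0.160045

Final: 0.160045


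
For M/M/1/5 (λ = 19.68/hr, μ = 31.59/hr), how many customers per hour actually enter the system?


ρ = 0.6230; P_K = (1−ρ)ρ^5/(1−ρ^6) = 0.037575
λ_eff = λ(1 − P_K) = 19.68·(1 − 0.037575) = 19.68·0.962425 = 18.9405 /hr

Final: 18.9405 /hr


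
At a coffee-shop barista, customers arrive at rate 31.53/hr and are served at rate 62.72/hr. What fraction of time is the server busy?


ρ = λ/μ = 31.53/62.72 = 0.5027

Final: 0.5027


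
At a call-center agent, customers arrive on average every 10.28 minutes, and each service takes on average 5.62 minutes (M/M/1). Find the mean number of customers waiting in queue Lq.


λ = 60/10.28 = 5.8366 /hr
μ = 60/5.62 = 10.6762 /hr
ρ = λ/μ = 5.8366/10.6762 = 0.5467
Lq = ρ²/(1−ρ) = 0.2989/0.4533 = 0.6593

Final: 0.6593


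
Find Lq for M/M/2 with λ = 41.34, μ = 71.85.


a = λ/μ = 0.5754; ρ = a/2 = 0.2877
P₀ = 0.553178
Lq = P₀·a^c·ρ / (c!·(1−ρ)²) = 0.553178·0.33105·0.2877/(2·0.50740)
= 0.05191

Final: 0.05191


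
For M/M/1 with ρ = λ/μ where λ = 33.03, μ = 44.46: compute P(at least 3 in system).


ρ = 33.03/44.46 = 0.7429
P(N ≥ n) = ρ^n = 0.7429^3 = 0.410032

Final: 0.410032


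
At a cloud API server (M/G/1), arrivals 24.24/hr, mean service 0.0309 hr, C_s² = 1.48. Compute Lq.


ρ = λ·E[S] = 24.24·0.0309 = 0.7490
Lq = ρ²(1+C_s²)/(2(1−ρ)) = 0.5610·(1+1.48)/(2·0.2510)
= 0.5610·2.4800/0.5020 = 2.77177

Final: 2.77177


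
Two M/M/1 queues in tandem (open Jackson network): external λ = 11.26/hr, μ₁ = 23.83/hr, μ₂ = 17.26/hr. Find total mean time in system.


Each node sees arrival rate λ = 11.26/hr (tandem ⇒ throughput preserved).
W₁ = 1/(μ₁−λ) = 1/(23.83−11.26) = 0.07955 hr
W₂ = 1/(μ₂−λ) = 1/(17.26−11.26) = 0.16667 hr
W_total = W₁ + W₂ = 0.07955 + 0.16667 = 0.24622 hr

Final: 0.24622 hr


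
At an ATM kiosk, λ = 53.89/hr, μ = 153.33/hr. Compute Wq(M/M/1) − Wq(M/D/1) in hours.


ρ = 53.89/153.33 = 0.3515
Wq(M/M/1) = ρ/(μ−λ) = 0.3515/99.44 = 0.003534 hr
Wq(M/D/1) = ρ/(2(μ−λ)) = 0.001767 hr
Savings = 0.003534 − 0.001767 = 0.001767 hr

Final: 0.001767 hr


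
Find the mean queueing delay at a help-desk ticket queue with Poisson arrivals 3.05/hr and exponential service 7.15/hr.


ρ = 3.05/7.15 = 0.4266
Wq = ρ/(μ−λ) = 0.4266/(7.15 − 3.05) = 0.4266/4.10 = 0.1040 hr

Final: 0.1040 hr


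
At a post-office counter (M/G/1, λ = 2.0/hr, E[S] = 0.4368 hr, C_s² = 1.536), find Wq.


ρ = λ·E[S] = 2.0·0.4368 = 0.8736
E[S²] = E[S]²(1+C_s²) = 0.4368²·(1+1.536) = 0.483854
Wq = λ·E[S²]/(2(1−ρ)) = 2.0·0.483854/(2·0.1264) = 3.82796 hr

Final: 3.82796 hr


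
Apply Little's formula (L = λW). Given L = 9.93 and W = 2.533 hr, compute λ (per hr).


λ = L/W = 9.93/2.533 = 3.9203 /hr

Final: 3.9203 /hr


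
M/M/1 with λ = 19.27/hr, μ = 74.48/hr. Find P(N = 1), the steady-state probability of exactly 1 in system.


ρ = 19.27/74.48 = 0.2587
P_n = (1−ρ)·ρ^n = (1 − 0.2587)·0.2587^1 = 0.7413·0.258727 = 0.191787

Final: 0.191787


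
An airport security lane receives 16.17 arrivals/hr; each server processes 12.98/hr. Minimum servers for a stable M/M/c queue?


Stability requires cμ > λ ⇔ c > λ/μ.
λ/μ = 16.17/12.98 = 1.2458
Minimum integer c = ⌊1.2458⌋ + 1 = 2
Check: 2·12.98 = 25.96 > 16.17, while 1·12.98 = 12.98 ≤ 16.17

Final: 2 servers


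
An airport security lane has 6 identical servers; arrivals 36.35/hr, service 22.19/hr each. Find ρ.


ρ = λ/(cμ) = 36.35/(6·22.19) = 36.35/133.14 = 0.2730

Final: 0.2730


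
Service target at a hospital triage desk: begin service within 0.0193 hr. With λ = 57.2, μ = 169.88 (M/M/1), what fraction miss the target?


ρ = 57.2/169.88 = 0.3367
P(Wq > t) = ρ·e^{−(μ−λ)t} = 0.3367·e^{−2.1747}
= 0.3367·0.113640 = 0.038263

Final: 0.038263


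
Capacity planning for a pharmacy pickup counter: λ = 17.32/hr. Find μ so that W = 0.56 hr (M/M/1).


W = 1/(μ−λ) ⇒ μ − λ = 1/W = 1/0.56 = 1.7857
μ = λ + 1/W = 17.32 + 1.7857 = 19.1057 per hr

Final: 19.1057 /hr


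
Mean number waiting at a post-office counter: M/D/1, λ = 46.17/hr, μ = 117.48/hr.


ρ = 46.17/117.48 = 0.3930
M/D/1: Lq = ρ²/(2(1−ρ)) = 0.1545/(2·0.6070) = 0.12723

Final: 0.12723


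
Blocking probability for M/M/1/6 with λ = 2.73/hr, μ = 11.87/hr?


ρ = λ/μ = 2.73/11.87 = 0.2300
P_K = (1−ρ)ρ^K/(1−ρ^(K+1)) = (0.7700·0.0001480)/(1 − 0.00003404)
= 0.0001140/0.999966 = 0.0001140

Final: 0.0001140


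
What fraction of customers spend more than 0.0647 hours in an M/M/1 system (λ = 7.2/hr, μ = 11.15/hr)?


W ~ Exponential(μ−λ) for M/M/1.
μ − λ = 11.15 − 7.2 = 3.9500
P(W > t) = e^{−(μ−λ)t} = e^{−0.2556} = 0.774479

Final: 0.774479


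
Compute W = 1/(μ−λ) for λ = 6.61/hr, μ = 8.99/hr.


W = 1/(μ−λ) = 1/(8.99 − 6.61) = 1/2.38 = 0.4202 hr

Final: 0.4202 hr


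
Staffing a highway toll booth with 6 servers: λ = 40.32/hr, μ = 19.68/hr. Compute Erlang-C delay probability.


a = λ/μ = 2.0488; ρ = a/6 = 0.3415
P₀ = 0.128671 (from M/M/c formula)
C(c,a) = [a^c/(c!(1−ρ))]·P₀ = [73.95586/(720·0.6585)]·0.128671
= 0.15598·0.128671 = 0.020070

Final: 0.020070


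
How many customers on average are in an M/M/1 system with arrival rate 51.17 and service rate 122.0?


ρ = λ/μ = 51.17/122.0 = 0.4194
L = ρ/(1−ρ) = 0.4194/(1 − 0.4194) = 0.4194/0.5806 = 0.7224

Final: 0.7224


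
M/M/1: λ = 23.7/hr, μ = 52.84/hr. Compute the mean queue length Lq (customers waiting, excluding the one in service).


ρ = 23.7/52.84 = 0.4485
Lq = ρ²/(1−ρ) = 0.2012/0.5515 = 0.3648

Final: 0.3648


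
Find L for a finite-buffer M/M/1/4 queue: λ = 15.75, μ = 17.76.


ρ = 15.75/17.76 = 0.8868
L = ρ[1 − (K+1)ρ^K + Kρ^(K+1)] / [(1−ρ)(1−ρ^(K+1))]
Numerator: 0.8868·(1 − 5·0.618515 + 4·0.548514) = 0.089996
Denominator: (0.1132)·(0.451486) = 0.051097
L = 0.089996/0.051097 = 1.7613

Final: 1.7613


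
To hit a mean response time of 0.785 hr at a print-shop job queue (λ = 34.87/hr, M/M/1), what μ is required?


W = 1/(μ−λ) ⇒ μ − λ = 1/W = 1/0.785 = 1.2739
μ = λ + 1/W = 34.87 + 1.2739 = 36.1439 per hr

Final: 36.1439 /hr


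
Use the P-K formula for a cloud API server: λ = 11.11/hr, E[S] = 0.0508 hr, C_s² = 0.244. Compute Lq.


ρ = λ·E[S] = 11.11·0.0508 = 0.5644
Lq = ρ²(1+C_s²)/(2(1−ρ)) = 0.3185·(1+0.244)/(2·0.4356)
= 0.3185·1.2440/0.8712 = 0.45483

Final: 0.45483


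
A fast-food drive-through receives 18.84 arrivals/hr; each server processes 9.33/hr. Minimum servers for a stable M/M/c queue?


Stability requires cμ > λ ⇔ c > λ/μ.
λ/μ = 18.84/9.33 = 2.0193
Minimum integer c = ⌊2.0193⌋ + 1 = 3
Check: 3·9.33 = 27.99 > 18.84, while 2·9.33 = 18.66 ≤ 18.84

Final: 3 servers


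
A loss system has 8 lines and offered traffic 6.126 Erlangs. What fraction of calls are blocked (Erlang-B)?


B(c,a) = (a^c/c!) / Σ_{k=0}^{c} a^k/k!
a^8/8! = 49.192106
Σ terms (k=0..8): 1.00000 + 6.12600 + 18.76394 + 38.31596 + 58.68089 + 71.89583 + 73.40564 + 64.24043 + 49.19211 = 381.620803
B = 49.192106/381.620803 = 0.128903

Final: 0.128903


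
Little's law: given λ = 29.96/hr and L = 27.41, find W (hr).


W = L/λ = 27.41/29.96 = 0.9149 hr

Final: 0.9149 hr


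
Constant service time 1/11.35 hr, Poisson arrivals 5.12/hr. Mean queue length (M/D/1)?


ρ = 5.12/11.35 = 0.4511
M/D/1: Lq = ρ²/(2(1−ρ)) = 0.2035/(2·0.5489) = 0.18536

Final: 0.18536


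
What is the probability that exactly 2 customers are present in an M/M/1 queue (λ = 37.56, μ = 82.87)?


ρ = 37.56/82.87 = 0.4532
P_n = (1−ρ)·ρ^n = (1 − 0.4532)·0.4532^2 = 0.5468·0.205427 = 0.112319

Final: 0.112319


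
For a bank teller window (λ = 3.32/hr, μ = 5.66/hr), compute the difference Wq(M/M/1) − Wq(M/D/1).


ρ = 3.32/5.66 = 0.5866
Wq(M/M/1) = ρ/(μ−λ) = 0.5866/2.34 = 0.25067 hr
Wq(M/D/1) = ρ/(2(μ−λ)) = 0.12534 hr
Savings = 0.25067 − 0.12534 = 0.12534 hr

Final: 0.12534 hr


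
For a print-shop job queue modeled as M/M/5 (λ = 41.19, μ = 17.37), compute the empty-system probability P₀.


a = λ/μ = 41.19/17.37 = 2.3713; ρ = a/c = 0.4743
Σ_{k=0}^{4} a^k/k! (terms k=0..4) = 1.00000 + 2.37133 + 2.81160 + 2.22241 + 1.31752 = 9.72286
Tail: a^5/(5!(1−ρ)) = 74.98249/(120·0.5257) = 1.18854
P₀ = 1/(9.72286 + 1.18854) = 1/10.91140 = 0.091647

Final: 0.091647


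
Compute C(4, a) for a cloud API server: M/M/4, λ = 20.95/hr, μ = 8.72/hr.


a = λ/μ = 2.4025; ρ = a/4 = 0.6006
P₀ = 0.082810 (from M/M/c formula)
C(c,a) = [a^c/(c!(1−ρ))]·P₀ = [33.31733/(24·0.3994)]·0.082810
= 3.47604·0.082810 = 0.287849

Final: 0.287849


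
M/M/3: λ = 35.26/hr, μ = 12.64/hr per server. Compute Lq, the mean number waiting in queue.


a = λ/μ = 2.7896; ρ = a/3 = 0.9299
P₀ = 0.016876
Lq = P₀·a^c·ρ / (c!·(1−ρ)²) = 0.016876·21.70729·0.9299/(6·0.004921)
= 11.53752

Final: 11.53752


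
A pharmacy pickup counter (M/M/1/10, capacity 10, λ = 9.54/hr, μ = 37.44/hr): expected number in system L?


ρ = 9.54/37.44 = 0.2548
L = ρ[1 − (K+1)ρ^K + Kρ^(K+1)] / [(1−ρ)(1−ρ^(K+1))]
Numerator: 0.2548·(1 − 11·0.000001154 + 10·0.0000002940) = 0.254805
Denominator: (0.7452)·(1.000000) = 0.745192
L = 0.254805/0.745192 = 0.3419

Final: 0.3419


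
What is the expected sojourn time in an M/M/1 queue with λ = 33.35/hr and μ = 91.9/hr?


W = 1/(μ−λ) = 1/(91.9 − 33.35) = 1/58.55 = 0.01708 hr

Final: 0.01708 hr


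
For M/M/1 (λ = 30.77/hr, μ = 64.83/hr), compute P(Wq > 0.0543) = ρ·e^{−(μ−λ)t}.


ρ = 30.77/64.83 = 0.4746
P(Wq > t) = ρ·e^{−(μ−λ)t} = 0.4746·e^{−1.8495}
= 0.4746·0.157322 = 0.074669

Final: 0.074669


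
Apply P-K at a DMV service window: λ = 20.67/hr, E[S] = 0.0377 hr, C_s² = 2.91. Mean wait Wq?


ρ = λ·E[S] = 20.67·0.0377 = 0.7793
E[S²] = E[S]²(1+C_s²) = 0.0377²·(1+2.91) = 0.005557
Wq = λ·E[S²]/(2(1−ρ)) = 20.67·0.005557/(2·0.2207) = 0.26019 hr

Final: 0.26019 hr


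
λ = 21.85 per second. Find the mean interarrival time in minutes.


Mean interarrival time = 1/λ = 1/21.85 second = 0.04577 second
In minutes: 0.04577 × 0.0166667 = 0.0007628 min

Final: 0.0007628 min


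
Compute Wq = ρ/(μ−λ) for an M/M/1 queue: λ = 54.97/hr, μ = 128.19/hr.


ρ = 54.97/128.19 = 0.4288
Wq = ρ/(μ−λ) = 0.4288/(128.19 − 54.97) = 0.4288/73.22 = 0.005857 hr

Final: 0.005857 hr


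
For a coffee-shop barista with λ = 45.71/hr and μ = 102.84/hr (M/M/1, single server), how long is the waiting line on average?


ρ = 45.71/102.84 = 0.4445
Lq = ρ²/(1−ρ) = 0.1976/0.5555 = 0.3556

Final: 0.3556


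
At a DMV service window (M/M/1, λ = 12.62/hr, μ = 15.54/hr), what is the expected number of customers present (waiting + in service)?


ρ = λ/μ = 12.62/15.54 = 0.8121
L = ρ/(1−ρ) = 0.8121/(1 − 0.8121) = 0.8121/0.1879 = 4.3219

Final: 4.3219


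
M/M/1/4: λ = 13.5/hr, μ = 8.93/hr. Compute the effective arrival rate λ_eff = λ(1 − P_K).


ρ = 1.5118; P_K = (1−ρ)ρ^4/(1−ρ^5) = 0.387607
λ_eff = λ(1 − P_K) = 13.5·(1 − 0.387607) = 13.5·0.612393 = 8.2673 /hr

Final: 8.2673 /hr


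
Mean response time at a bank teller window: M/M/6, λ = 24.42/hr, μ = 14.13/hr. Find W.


a = 1.7282; ρ = 0.2880; P₀ = 0.177490
Lq = P₀·a^c·ρ/(c!(1−ρ)²) = 0.003733
Wq = Lq/λ = 0.003733/24.42 = 0.0001528 hr
W = Wq + 1/μ = 0.0001528 + 0.07077 = 0.07092 hr

Final: 0.07092 hr


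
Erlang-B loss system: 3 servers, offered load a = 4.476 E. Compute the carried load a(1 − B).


B(3,4.476) = 0.491007 (Erlang-B)
Carried load = a(1 − B) = 4.476·(1 − 0.491007) = 4.476·0.508993 = 2.2783 E

Final: 2.2783 Erlangs


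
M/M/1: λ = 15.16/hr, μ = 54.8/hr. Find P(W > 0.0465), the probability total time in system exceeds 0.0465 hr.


W ~ Exponential(μ−λ) for M/M/1.
μ − λ = 54.8 − 15.16 = 39.6400
P(W > t) = e^{−(μ−λ)t} = e^{−1.8433} = 0.158301

Final: 0.158301


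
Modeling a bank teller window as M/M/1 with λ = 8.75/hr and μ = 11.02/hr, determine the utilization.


ρ = λ/μ = 8.75/11.02 = 0.7940

Final: 0.7940


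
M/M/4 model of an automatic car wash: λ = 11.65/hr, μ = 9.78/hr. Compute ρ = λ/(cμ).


ρ = λ/(cμ) = 11.65/(4·9.78) = 11.65/39.12 = 0.2978

Final: 0.2978


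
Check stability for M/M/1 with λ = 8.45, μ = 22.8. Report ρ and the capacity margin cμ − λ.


Total capacity cμ = 1·22.8 = 22.80/hr
ρ = λ/(cμ) = 8.45/22.80 = 0.3706
Stable ⇔ ρ < 1: YES
Spare capacity = cμ − λ = 22.80 − 8.45 = 14.35/hr

Final: ρ = 0.3706; stable; margin = 14.35/hr


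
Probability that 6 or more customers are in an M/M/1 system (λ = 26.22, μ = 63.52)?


ρ = 26.22/63.52 = 0.4128
P(N ≥ n) = ρ^n = 0.4128^6 = 0.004947

Final: 0.004947


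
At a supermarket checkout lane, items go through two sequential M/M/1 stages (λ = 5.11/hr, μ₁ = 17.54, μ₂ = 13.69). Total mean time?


Each node sees arrival rate λ = 5.11/hr (tandem ⇒ throughput preserved).
W₁ = 1/(μ₁−λ) = 1/(17.54−5.11) = 0.08045 hr
W₂ = 1/(μ₂−λ) = 1/(13.69−5.11) = 0.11655 hr
W_total = W₁ + W₂ = 0.08045 + 0.11655 = 0.19700 hr

Final: 0.19700 hr


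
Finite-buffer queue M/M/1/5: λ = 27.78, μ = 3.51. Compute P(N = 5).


ρ = λ/μ = 27.78/3.51 = 7.9145
P_K = (1−ρ)ρ^K/(1−ρ^(K+1)) = (-6.9145·31054.577476)/(1 − 245782.382419)
= -214727.804943/-245781.382419 = 0.873654

Final: 0.873654


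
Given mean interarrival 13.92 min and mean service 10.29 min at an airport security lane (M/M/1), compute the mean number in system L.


λ = 60/13.92 = 4.3103 /hr
μ = 60/10.29 = 5.8309 /hr
ρ = λ/μ = 4.3103/5.8309 = 0.7392
L = ρ/(1−ρ) = 0.7392/0.2608 = 2.8347

Final: 2.8347


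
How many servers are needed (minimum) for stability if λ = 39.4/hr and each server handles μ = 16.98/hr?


Stability requires cμ > λ ⇔ c > λ/μ.
λ/μ = 39.4/16.98 = 2.3204
Minimum integer c = ⌊2.3204⌋ + 1 = 3
Check: 3·16.98 = 50.94 > 39.4, while 2·16.98 = 33.96 ≤ 39.4

Final: 3 servers


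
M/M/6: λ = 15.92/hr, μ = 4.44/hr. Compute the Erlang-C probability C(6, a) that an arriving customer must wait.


a = λ/μ = 3.5856; ρ = a/6 = 0.5976
P₀ = 0.026415 (from M/M/c formula)
C(c,a) = [a^c/(c!(1−ρ))]·P₀ = [2125.00795/(720·0.4024)]·0.026415
= 7.33445·0.026415 = 0.193741

Final: 0.193741


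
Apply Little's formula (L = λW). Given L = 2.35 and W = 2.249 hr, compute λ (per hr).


λ = L/W = 2.35/2.249 = 1.0449 /hr

Final: 1.0449 /hr


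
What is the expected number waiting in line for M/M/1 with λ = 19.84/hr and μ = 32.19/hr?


ρ = 19.84/32.19 = 0.6163
Lq = ρ²/(1−ρ) = 0.3799/0.3837 = 0.9901

Final: 0.9901


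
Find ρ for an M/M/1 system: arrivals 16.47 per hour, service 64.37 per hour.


ρ = λ/μ = 16.47/64.37 = 0.2559

Final: 0.2559


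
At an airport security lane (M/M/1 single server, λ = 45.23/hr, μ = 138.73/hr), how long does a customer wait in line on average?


ρ = 45.23/138.73 = 0.3260
Wq = ρ/(μ−λ) = 0.3260/(138.73 − 45.23) = 0.3260/93.50 = 0.003487 hr

Final: 0.003487 hr


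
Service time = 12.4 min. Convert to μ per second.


μ = 1/(service time) in consistent units.
1 second = 0.0166667 min, so μ = 0.0166667/12.4 = 0.001344 per second

Final: 0.001344 /sec


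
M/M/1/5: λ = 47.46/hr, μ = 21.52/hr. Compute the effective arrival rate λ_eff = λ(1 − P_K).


ρ = 2.2054; P_K = (1−ρ)ρ^5/(1−ρ^6) = 0.551358
λ_eff = λ(1 − P_K) = 47.46·(1 − 0.551358) = 47.46·0.448642 = 21.2926 /hr

Final: 21.2926 /hr


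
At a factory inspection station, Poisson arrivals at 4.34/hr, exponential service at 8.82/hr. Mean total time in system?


W = 1/(μ−λ) = 1/(8.82 − 4.34) = 1/4.48 = 0.2232 hr

Final: 0.2232 hr


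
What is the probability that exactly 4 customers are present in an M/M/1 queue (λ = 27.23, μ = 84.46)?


ρ = 27.23/84.46 = 0.3224
P_n = (1−ρ)·ρ^n = (1 − 0.3224)·0.3224^4 = 0.6776·0.010804 = 0.007321

Final: 0.007321


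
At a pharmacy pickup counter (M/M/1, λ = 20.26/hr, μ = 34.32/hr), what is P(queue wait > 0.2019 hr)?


ρ = 20.26/34.32 = 0.5903
P(Wq > t) = ρ·e^{−(μ−λ)t} = 0.5903·e^{−2.8387}
= 0.5903·0.058501 = 0.034535

Final: 0.034535


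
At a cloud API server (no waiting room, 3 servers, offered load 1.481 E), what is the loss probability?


B(c,a) = (a^c/c!) / Σ_{k=0}^{c} a^k/k!
a^3/3! = 0.541395
Σ terms (k=0..3): 1.00000 + 1.48100 + 1.09668 + 0.54139 = 4.119075
B = 0.541395/4.119075 = 0.131436

Final: 0.131436


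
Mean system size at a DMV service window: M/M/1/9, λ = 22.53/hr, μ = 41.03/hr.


ρ = 22.53/41.03 = 0.5491
L = ρ[1 − (K+1)ρ^K + Kρ^(K+1)] / [(1−ρ)(1−ρ^(K+1))]
Numerator: 0.5491·(1 − 10·0.004539 + 9·0.002492) = 0.536504
Denominator: (0.4509)·(0.997508) = 0.449766
L = 0.536504/0.449766 = 1.1929

Final: 1.1929


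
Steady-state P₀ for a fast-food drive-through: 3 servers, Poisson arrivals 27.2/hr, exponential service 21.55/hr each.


a = λ/μ = 27.2/21.55 = 1.2622; ρ = a/c = 0.4207
Σ_{k=0}^{2} a^k/k! (terms k=0..2) = 1.00000 + 1.26218 + 0.79655 = 3.05873
Tail: a^3/(3!(1−ρ)) = 2.01078/(6·0.5793) = 0.57854
P₀ = 1/(3.05873 + 0.57854) = 1/3.63727 = 0.274932

Final: 0.274932


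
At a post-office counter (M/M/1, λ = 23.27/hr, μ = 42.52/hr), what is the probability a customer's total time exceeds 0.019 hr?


W ~ Exponential(μ−λ) for M/M/1.
μ − λ = 42.52 − 23.27 = 19.2500
P(W > t) = e^{−(μ−λ)t} = e^{−0.3658} = 0.693676

Final: 0.693676


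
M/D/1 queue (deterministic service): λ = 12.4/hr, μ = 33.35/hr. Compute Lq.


ρ = 12.4/33.35 = 0.3718
M/D/1: Lq = ρ²/(2(1−ρ)) = 0.1382/(2·0.6282) = 0.11004

Final: 0.11004


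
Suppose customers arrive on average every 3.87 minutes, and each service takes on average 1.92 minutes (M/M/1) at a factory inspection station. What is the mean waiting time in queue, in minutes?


λ = 60/3.87 = 15.5039 /hr
μ = 60/1.92 = 31.2500 /hr
ρ = λ/μ = 15.5039/31.2500 = 0.4961
Wq = ρ/(μ−λ) = 0.4961/(31.2500−15.5039) = 0.03151 hr
In minutes: 0.03151·60 = 1.890 min

Final: 1.890 min


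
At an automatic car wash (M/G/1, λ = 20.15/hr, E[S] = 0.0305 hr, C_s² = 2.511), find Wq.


ρ = λ·E[S] = 20.15·0.0305 = 0.6146
E[S²] = E[S]²(1+C_s²) = 0.0305²·(1+2.511) = 0.003266
Wq = λ·E[S²]/(2(1−ρ)) = 20.15·0.003266/(2·0.3854) = 0.08538 hr

Final: 0.08538 hr


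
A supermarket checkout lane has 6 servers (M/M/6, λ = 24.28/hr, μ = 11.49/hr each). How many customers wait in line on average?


a = λ/μ = 2.1131; ρ = a/6 = 0.3522
P₀ = 0.120608
Lq = P₀·a^c·ρ / (c!·(1−ρ)²) = 0.120608·89.03729·0.3522/(720·0.41966)
= 0.01252

Final: 0.01252


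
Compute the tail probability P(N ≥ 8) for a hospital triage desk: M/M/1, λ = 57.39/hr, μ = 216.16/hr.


ρ = 57.39/216.16 = 0.2655
P(N ≥ n) = ρ^n = 0.2655^8 = 0.00002469

Final: 0.00002469


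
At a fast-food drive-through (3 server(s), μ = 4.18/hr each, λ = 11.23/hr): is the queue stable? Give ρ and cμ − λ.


Total capacity cμ = 3·4.18 = 12.54/hr
ρ = λ/(cμ) = 11.23/12.54 = 0.8955
Stable ⇔ ρ < 1: YES
Spare capacity = cμ − λ = 12.54 − 11.23 = 1.31/hr

Final: ρ = 0.8955; stable; margin = 1.31/hr


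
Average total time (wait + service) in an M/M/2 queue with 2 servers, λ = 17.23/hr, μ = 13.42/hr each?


a = 1.2839; ρ = 0.6420; P₀ = 0.218062
Lq = P₀·a^c·ρ/(c!(1−ρ)²) = 0.89999
Wq = Lq/λ = 0.89999/17.23 = 0.05223 hr
W = Wq + 1/μ = 0.05223 + 0.07452 = 0.12675 hr

Final: 0.12675 hr


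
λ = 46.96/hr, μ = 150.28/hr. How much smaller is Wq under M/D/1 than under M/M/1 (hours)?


ρ = 46.96/150.28 = 0.3125
Wq(M/M/1) = ρ/(μ−λ) = 0.3125/103.32 = 0.003024 hr
Wq(M/D/1) = ρ/(2(μ−λ)) = 0.001512 hr
Savings = 0.003024 − 0.001512 = 0.001512 hr

Final: 0.001512 hr


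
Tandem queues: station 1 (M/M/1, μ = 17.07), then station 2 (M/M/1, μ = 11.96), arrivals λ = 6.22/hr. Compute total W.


Each node sees arrival rate λ = 6.22/hr (tandem ⇒ throughput preserved).
W₁ = 1/(μ₁−λ) = 1/(17.07−6.22) = 0.09217 hr
W₂ = 1/(μ₂−λ) = 1/(11.96−6.22) = 0.17422 hr
W_total = W₁ + W₂ = 0.09217 + 0.17422 = 0.26638 hr

Final: 0.26638 hr


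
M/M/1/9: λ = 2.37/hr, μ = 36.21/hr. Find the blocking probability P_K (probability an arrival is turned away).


ρ = λ/μ = 2.37/36.21 = 0.06545
P_K = (1−ρ)ρ^K/(1−ρ^(K+1)) = (0.9345·2.204e-11)/(1 − 1.443e-12)
= 2.060e-11/1.000000 = 2.060e-11

Final: 2.060e-11


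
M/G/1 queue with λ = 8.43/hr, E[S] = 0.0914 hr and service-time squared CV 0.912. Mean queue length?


ρ = λ·E[S] = 8.43·0.0914 = 0.7705
Lq = ρ²(1+C_s²)/(2(1−ρ)) = 0.5937·(1+0.912)/(2·0.2295)
= 0.5937·1.9120/0.4590 = 2.47301

Final: 2.47301


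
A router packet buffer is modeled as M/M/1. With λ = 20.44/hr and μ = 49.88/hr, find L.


ρ = λ/μ = 20.44/49.88 = 0.4098
L = ρ/(1−ρ) = 0.4098/(1 − 0.4098) = 0.4098/0.5902 = 0.6943

Final: 0.6943


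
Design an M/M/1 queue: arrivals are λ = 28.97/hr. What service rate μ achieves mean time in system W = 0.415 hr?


W = 1/(μ−λ) ⇒ μ − λ = 1/W = 1/0.415 = 2.4096
μ = λ + 1/W = 28.97 + 2.4096 = 31.3796 per hr

Final: 31.3796 /hr


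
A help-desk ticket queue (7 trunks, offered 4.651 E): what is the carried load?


B(7,4.651) = 0.099089 (Erlang-B)
Carried load = a(1 − B) = 4.651·(1 − 0.099089) = 4.651·0.900911 = 4.1901 E

Final: 4.1901 Erlangs


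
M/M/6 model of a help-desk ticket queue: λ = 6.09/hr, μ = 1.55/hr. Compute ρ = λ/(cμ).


ρ = λ/(cμ) = 6.09/(6·1.55) = 6.09/9.30 = 0.6548

Final: 0.6548


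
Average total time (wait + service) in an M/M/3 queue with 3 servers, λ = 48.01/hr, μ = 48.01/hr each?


a = 1.0000; ρ = 0.3333; P₀ = 0.363636
Lq = P₀·a^c·ρ/(c!(1−ρ)²) = 0.04545
Wq = Lq/λ = 0.04545/48.01 = 0.0009468 hr
W = Wq + 1/μ = 0.0009468 + 0.02083 = 0.02178 hr

Final: 0.02178 hr


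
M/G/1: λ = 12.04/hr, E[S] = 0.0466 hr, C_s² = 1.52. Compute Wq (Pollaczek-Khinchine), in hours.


ρ = λ·E[S] = 12.04·0.0466 = 0.5611
E[S²] = E[S]²(1+C_s²) = 0.0466²·(1+1.52) = 0.005472
Wq = λ·E[S²]/(2(1−ρ)) = 12.04·0.005472/(2·0.4389) = 0.07505 hr

Final: 0.07505 hr


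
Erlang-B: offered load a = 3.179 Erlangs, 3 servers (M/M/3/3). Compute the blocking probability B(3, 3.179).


B(c,a) = (a^c/c!) / Σ_{k=0}^{c} a^k/k!
a^3/3! = 5.354517
Σ terms (k=0..3): 1.00000 + 3.17900 + 5.05302 + 5.35452 = 14.586538
B = 5.354517/14.586538 = 0.367086

Final: 0.367086


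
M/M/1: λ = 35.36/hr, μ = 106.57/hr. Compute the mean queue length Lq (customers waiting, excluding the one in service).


ρ = 35.36/106.57 = 0.3318
Lq = ρ²/(1−ρ) = 0.1101/0.6682 = 0.1648

Final: 0.1648


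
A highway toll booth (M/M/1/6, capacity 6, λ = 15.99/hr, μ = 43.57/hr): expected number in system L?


ρ = 15.99/43.57 = 0.3670
L = ρ[1 − (K+1)ρ^K + Kρ^(K+1)] / [(1−ρ)(1−ρ^(K+1))]
Numerator: 0.3670·(1 − 7·0.002443 + 6·0.0008967) = 0.362693
Denominator: (0.6330)·(0.999103) = 0.632437
L = 0.362693/0.632437 = 0.5735

Final: 0.5735


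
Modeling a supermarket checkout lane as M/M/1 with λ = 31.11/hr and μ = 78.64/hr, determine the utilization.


ρ = λ/μ = 31.11/78.64 = 0.3956

Final: 0.3956


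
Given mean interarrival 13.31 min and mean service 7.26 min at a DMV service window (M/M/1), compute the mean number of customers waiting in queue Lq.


λ = 60/13.31 = 4.5079 /hr
μ = 60/7.26 = 8.2645 /hr
ρ = λ/μ = 4.5079/8.2645 = 0.5455
Lq = ρ²/(1−ρ) = 0.2975/0.4545 = 0.6545

Final: 0.6545


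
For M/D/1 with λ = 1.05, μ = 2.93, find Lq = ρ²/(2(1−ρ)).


ρ = 1.05/2.93 = 0.3584
M/D/1: Lq = ρ²/(2(1−ρ)) = 0.1284/(2·0.6416) = 0.10007

Final: 0.10007


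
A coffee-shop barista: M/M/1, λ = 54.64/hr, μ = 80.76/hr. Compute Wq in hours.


ρ = 54.64/80.76 = 0.6766
Wq = ρ/(μ−λ) = 0.6766/(80.76 − 54.64) = 0.6766/26.12 = 0.02590 hr

Final: 0.02590 hr


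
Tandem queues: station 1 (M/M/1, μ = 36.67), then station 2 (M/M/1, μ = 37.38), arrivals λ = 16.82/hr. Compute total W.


Each node sees arrival rate λ = 16.82/hr (tandem ⇒ throughput preserved).
W₁ = 1/(μ₁−λ) = 1/(36.67−16.82) = 0.05038 hr
W₂ = 1/(μ₂−λ) = 1/(37.38−16.82) = 0.04864 hr
W_total = W₁ + W₂ = 0.05038 + 0.04864 = 0.09902 hr

Final: 0.09902 hr


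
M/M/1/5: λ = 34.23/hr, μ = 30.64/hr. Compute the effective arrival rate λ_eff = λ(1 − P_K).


ρ = 1.1172; P_K = (1−ρ)ρ^5/(1−ρ^6) = 0.215973
λ_eff = λ(1 − P_K) = 34.23·(1 − 0.215973) = 34.23·0.784027 = 26.8373 /hr

Final: 26.8373 /hr


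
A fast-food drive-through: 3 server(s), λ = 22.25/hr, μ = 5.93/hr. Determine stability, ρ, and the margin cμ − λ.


Total capacity cμ = 3·5.93 = 17.79/hr
ρ = λ/(cμ) = 22.25/17.79 = 1.2507
Stable ⇔ ρ < 1: NO
Spare capacity = cμ − λ = 17.79 − 22.25 = -4.46/hr

Final: ρ = 1.2507; unstable; margin = -4.46/hr


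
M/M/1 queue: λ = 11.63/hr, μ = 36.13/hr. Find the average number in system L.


ρ = λ/μ = 11.63/36.13 = 0.3219
L = ρ/(1−ρ) = 0.3219/(1 − 0.3219) = 0.3219/0.6781 = 0.4747

Final: 0.4747


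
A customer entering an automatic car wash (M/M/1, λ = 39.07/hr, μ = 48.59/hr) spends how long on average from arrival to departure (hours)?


W = 1/(μ−λ) = 1/(48.59 − 39.07) = 1/9.52 = 0.1050 hr

Final: 0.1050 hr


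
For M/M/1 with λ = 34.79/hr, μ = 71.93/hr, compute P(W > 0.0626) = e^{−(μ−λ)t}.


W ~ Exponential(μ−λ) for M/M/1.
μ − λ = 71.93 − 34.79 = 37.1400
P(W > t) = e^{−(μ−λ)t} = e^{−2.3250} = 0.097787

Final: 0.097787


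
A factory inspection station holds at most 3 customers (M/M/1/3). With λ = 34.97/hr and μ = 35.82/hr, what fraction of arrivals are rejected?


ρ = λ/μ = 34.97/35.82 = 0.9763
P_K = (1−ρ)ρ^K/(1−ρ^(K+1)) = (0.02373·0.930487)/(1 − 0.908406)
= 0.022080/0.091594 = 0.241067

Final: 0.241067


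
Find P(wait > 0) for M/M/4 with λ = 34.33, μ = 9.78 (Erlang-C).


a = λ/μ = 3.5102; ρ = a/4 = 0.8776
P₀ = 0.014379 (from M/M/c formula)
C(c,a) = [a^c/(c!(1−ρ))]·P₀ = [151.82378/(24·0.1224)]·0.014379
= 51.66446·0.014379 = 0.742901

Final: 0.742901


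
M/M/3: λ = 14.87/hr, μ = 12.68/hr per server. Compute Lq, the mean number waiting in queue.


a = λ/μ = 1.1727; ρ = a/3 = 0.3909
P₀ = 0.302879
Lq = P₀·a^c·ρ / (c!·(1−ρ)²) = 0.302879·1.61278·0.3909/(6·0.37100)
= 0.08578

Final: 0.08578


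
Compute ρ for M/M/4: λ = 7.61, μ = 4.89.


ρ = λ/(cμ) = 7.61/(4·4.89) = 7.61/19.56 = 0.3891

Final: 0.3891


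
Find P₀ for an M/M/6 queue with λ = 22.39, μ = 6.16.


a = λ/μ = 22.39/6.16 = 3.6347; ρ = a/c = 0.6058
Σ_{k=0}^{5} a^k/k! (terms k=0..5) = 1.00000 + 3.63474 + 6.60567 + 8.00330 + 7.27248 + 5.28671 = 31.80289
Tail: a^6/(6!(1−ρ)) = 2305.89904/(720·0.3942) = 8.12419
P₀ = 1/(31.80289 + 8.12419) = 1/39.92709 = 0.025046

Final: 0.025046


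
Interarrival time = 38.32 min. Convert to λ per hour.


λ = 1/(interarrival time) in consistent units.
1 hour = 60 min, so λ = 60/38.32 = 1.5658 per hour

Final: 1.5658 /hr


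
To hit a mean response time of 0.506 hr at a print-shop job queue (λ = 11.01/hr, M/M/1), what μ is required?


W = 1/(μ−λ) ⇒ μ − λ = 1/W = 1/0.506 = 1.9763
μ = λ + 1/W = 11.01 + 1.9763 = 12.9863 per hr

Final: 12.9863 /hr


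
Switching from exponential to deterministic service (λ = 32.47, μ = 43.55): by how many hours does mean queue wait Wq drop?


ρ = 32.47/43.55 = 0.7456
Wq(M/M/1) = ρ/(μ−λ) = 0.7456/11.08 = 0.06729 hr
Wq(M/D/1) = ρ/(2(μ−λ)) = 0.03365 hr
Savings = 0.06729 − 0.03365 = 0.03365 hr

Final: 0.03365 hr


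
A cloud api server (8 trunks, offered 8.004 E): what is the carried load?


B(8,8.004) = 0.235792 (Erlang-B)
Carried load = a(1 − B) = 8.004·(1 − 0.235792) = 8.004·0.764208 = 6.1167 E

Final: 6.1167 Erlangs


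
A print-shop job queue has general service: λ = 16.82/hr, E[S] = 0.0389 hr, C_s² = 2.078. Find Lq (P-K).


ρ = λ·E[S] = 16.82·0.0389 = 0.6543
Lq = ρ²(1+C_s²)/(2(1−ρ)) = 0.4281·(1+2.078)/(2·0.3457)
= 0.4281·3.0780/0.6914 = 1.90585

Final: 1.90585


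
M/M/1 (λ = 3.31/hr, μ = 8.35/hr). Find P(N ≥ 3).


ρ = 3.31/8.35 = 0.3964
P(N ≥ n) = ρ^n = 0.3964^3 = 0.062291

Final: 0.062291


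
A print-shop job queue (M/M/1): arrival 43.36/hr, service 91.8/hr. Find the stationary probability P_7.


ρ = 43.36/91.8 = 0.4723
P_n = (1−ρ)·ρ^n = (1 − 0.4723)·0.4723^7 = 0.5277·0.005245 = 0.002767

Final: 0.002767


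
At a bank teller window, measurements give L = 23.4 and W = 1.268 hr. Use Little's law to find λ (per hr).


λ = L/W = 23.4/1.268 = 18.4543 /hr

Final: 18.4543 /hr


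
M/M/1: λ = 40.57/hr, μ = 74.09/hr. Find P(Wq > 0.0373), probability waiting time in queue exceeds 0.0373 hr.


ρ = 40.57/74.09 = 0.5476
P(Wq > t) = ρ·e^{−(μ−λ)t} = 0.5476·e^{−1.2503}
= 0.5476·0.286420 = 0.156837

Final: 0.156837


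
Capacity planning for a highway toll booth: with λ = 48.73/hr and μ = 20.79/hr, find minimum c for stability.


Stability requires cμ > λ ⇔ c > λ/μ.
λ/μ = 48.73/20.79 = 2.3439
Minimum integer c = ⌊2.3439⌋ + 1 = 3
Check: 3·20.79 = 62.37 > 48.73, while 2·20.79 = 41.58 ≤ 48.73

Final: 3 servers


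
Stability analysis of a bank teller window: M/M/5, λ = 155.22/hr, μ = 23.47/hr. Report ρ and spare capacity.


Total capacity cμ = 5·23.47 = 117.35/hr
ρ = λ/(cμ) = 155.22/117.35 = 1.3227
Stable ⇔ ρ < 1: NO
Spare capacity = cμ − λ = 117.35 − 155.22 = -37.87/hr

Final: ρ = 1.3227; unstable; margin = -37.87/hr


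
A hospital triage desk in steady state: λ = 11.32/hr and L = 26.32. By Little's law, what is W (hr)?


W = L/λ = 26.32/11.32 = 2.3251 hr

Final: 2.3251 hr


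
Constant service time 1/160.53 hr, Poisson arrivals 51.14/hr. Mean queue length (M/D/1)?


ρ = 51.14/160.53 = 0.3186
M/D/1: Lq = ρ²/(2(1−ρ)) = 0.1015/(2·0.6814) = 0.07447

Final: 0.07447


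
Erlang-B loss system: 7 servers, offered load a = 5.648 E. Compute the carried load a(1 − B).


B(7,5.648) = 0.162121 (Erlang-B)
Carried load = a(1 − B) = 5.648·(1 − 0.162121) = 5.648·0.837879 = 4.7323 E

Final: 4.7323 Erlangs


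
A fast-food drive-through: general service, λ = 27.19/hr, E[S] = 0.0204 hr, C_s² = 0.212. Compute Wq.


ρ = λ·E[S] = 27.19·0.0204 = 0.5547
E[S²] = E[S]²(1+C_s²) = 0.0204²·(1+0.212) = 0.0005044
Wq = λ·E[S²]/(2(1−ρ)) = 27.19·0.0005044/(2·0.4453) = 0.01540 hr

Final: 0.01540 hr


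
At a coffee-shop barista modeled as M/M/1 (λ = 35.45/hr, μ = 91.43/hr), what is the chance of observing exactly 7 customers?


ρ = 35.45/91.43 = 0.3877
P_n = (1−ρ)·ρ^n = (1 − 0.3877)·0.3877^7 = 0.6123·0.001317 = 0.0008066

Final: 0.0008066


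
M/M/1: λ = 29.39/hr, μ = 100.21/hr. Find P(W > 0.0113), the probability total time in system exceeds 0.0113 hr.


W ~ Exponential(μ−λ) for M/M/1.
μ − λ = 100.21 − 29.39 = 70.8200
P(W > t) = e^{−(μ−λ)t} = e^{−0.8003} = 0.449209

Final: 0.449209


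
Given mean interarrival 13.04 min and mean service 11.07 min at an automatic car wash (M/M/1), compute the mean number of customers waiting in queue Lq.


λ = 60/13.04 = 4.6012 /hr
μ = 60/11.07 = 5.4201 /hr
ρ = λ/μ = 4.6012/5.4201 = 0.8489
Lq = ρ²/(1−ρ) = 0.7207/0.1511 = 4.7704

Final: 4.7704


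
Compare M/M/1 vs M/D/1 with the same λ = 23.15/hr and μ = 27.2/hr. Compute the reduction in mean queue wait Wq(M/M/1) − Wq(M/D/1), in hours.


ρ = 23.15/27.2 = 0.8511
Wq(M/M/1) = ρ/(μ−λ) = 0.8511/4.05 = 0.21015 hr
Wq(M/D/1) = ρ/(2(μ−λ)) = 0.10507 hr
Savings = 0.21015 − 0.10507 = 0.10507 hr

Final: 0.10507 hr


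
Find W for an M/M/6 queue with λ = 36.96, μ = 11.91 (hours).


a = 3.1033; ρ = 0.5172; P₀ = 0.043992
Lq = P₀·a^c·ρ/(c!(1−ρ)²) = 0.12109
Wq = Lq/λ = 0.12109/36.96 = 0.003276 hr
W = Wq + 1/μ = 0.003276 + 0.08396 = 0.08724 hr

Final: 0.08724 hr


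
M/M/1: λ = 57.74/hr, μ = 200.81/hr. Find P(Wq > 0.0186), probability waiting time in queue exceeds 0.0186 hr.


ρ = 57.74/200.81 = 0.2875
P(Wq > t) = ρ·e^{−(μ−λ)t} = 0.2875·e^{−2.6611}
= 0.2875·0.069871 = 0.020090

Final: 0.020090


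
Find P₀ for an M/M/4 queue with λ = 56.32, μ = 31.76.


a = λ/μ = 56.32/31.76 = 1.7733; ρ = a/c = 0.4433
Σ_{k=0}^{3} a^k/k! (terms k=0..3) = 1.00000 + 1.77330 + 1.57230 + 0.92938 = 5.27498
Tail: a^4/(4!(1−ρ)) = 9.88846/(24·0.5567) = 0.74014
P₀ = 1/(5.27498 + 0.74014) = 1/6.01512 = 0.166248

Final: 0.166248


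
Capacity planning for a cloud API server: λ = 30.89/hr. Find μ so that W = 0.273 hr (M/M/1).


W = 1/(μ−λ) ⇒ μ − λ = 1/W = 1/0.273 = 3.6630
μ = λ + 1/W = 30.89 + 3.6630 = 34.5530 per hr

Final: 34.5530 /hr


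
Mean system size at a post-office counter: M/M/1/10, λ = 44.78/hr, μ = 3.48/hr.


ρ = 44.78/3.48 = 12.8678
L = ρ[1 − (K+1)ρ^K + Kρ^(K+1)] / [(1−ρ)(1−ρ^(K+1))]
Numerator: 12.8678·(1 − 11·124465346636.998199 + 10·1601597190346.200928) = 188473011893856.593750
Denominator: (-11.8678)·(-1601597190345.200928) = 19007460908407.125000
L = 188473011893856.593750/19007460908407.125000 = 9.9157

Final: 9.9157


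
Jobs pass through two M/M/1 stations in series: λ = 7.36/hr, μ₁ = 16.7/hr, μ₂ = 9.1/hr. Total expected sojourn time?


Each node sees arrival rate λ = 7.36/hr (tandem ⇒ throughput preserved).
W₁ = 1/(μ₁−λ) = 1/(16.7−7.36) = 0.10707 hr
W₂ = 1/(μ₂−λ) = 1/(9.1−7.36) = 0.57471 hr
W_total = W₁ + W₂ = 0.10707 + 0.57471 = 0.68178 hr

Final: 0.68178 hr


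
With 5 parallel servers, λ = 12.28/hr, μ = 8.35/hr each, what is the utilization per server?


ρ = λ/(cμ) = 12.28/(5·8.35) = 12.28/41.75 = 0.2941

Final: 0.2941


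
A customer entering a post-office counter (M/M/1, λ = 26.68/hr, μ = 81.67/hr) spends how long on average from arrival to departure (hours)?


W = 1/(μ−λ) = 1/(81.67 − 26.68) = 1/54.99 = 0.01819 hr

Final: 0.01819 hr


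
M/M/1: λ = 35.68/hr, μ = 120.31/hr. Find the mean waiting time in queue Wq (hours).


ρ = 35.68/120.31 = 0.2966
Wq = ρ/(μ−λ) = 0.2966/(120.31 − 35.68) = 0.2966/84.63 = 0.003504 hr

Final: 0.003504 hr


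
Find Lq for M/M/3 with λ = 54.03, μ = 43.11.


a = λ/μ = 1.2533; ρ = a/3 = 0.4178
P₀ = 0.277606
Lq = P₀·a^c·ρ / (c!·(1−ρ)²) = 0.277606·1.96866·0.4178/(6·0.33899)
= 0.11225

Final: 0.11225


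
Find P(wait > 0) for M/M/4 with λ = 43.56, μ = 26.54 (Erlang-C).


a = λ/μ = 1.6413; ρ = a/4 = 0.4103
P₀ = 0.190916 (from M/M/c formula)
C(c,a) = [a^c/(c!(1−ρ))]·P₀ = [7.25684/(24·0.5897)]·0.190916
= 0.51277·0.190916 = 0.097896

Final: 0.097896


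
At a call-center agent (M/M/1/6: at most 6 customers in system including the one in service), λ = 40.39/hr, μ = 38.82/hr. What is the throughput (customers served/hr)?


ρ = 1.0404; P_K = (1−ρ)ρ^6/(1−ρ^7) = 0.160396
λ_eff = λ(1 − P_K) = 40.39·(1 − 0.160396) = 40.39·0.839604 = 33.9116 /hr

Final: 33.9116 /hr


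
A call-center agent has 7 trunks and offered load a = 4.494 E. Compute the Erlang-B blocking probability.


B(c,a) = (a^c/c!) / Σ_{k=0}^{c} a^k/k!
a^7/7! = 7.345155
Σ terms (k=0..7): 1.00000 + 4.49400 + 10.09802 + 15.12683 + 16.99499 + 15.27510 + 11.44105 + 7.34515 = 81.775150
B = 7.345155/81.775150 = 0.089821

Final: 0.089821


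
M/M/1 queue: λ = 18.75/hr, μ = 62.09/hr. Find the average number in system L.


ρ = λ/μ = 18.75/62.09 = 0.3020
L = ρ/(1−ρ) = 0.3020/(1 − 0.3020) = 0.3020/0.6980 = 0.4326

Final: 0.4326


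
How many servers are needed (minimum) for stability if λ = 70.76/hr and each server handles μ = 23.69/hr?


Stability requires cμ > λ ⇔ c > λ/μ.
λ/μ = 70.76/23.69 = 2.9869
Minimum integer c = ⌊2.9869⌋ + 1 = 3
Check: 3·23.69 = 71.07 > 70.76, while 2·23.69 = 47.38 ≤ 70.76

Final: 3 servers


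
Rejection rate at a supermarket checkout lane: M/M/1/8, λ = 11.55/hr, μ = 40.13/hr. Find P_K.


ρ = λ/μ = 11.55/40.13 = 0.2878
P_K = (1−ρ)ρ^K/(1−ρ^(K+1)) = (0.7122·0.00004709)/(1 − 0.00001355)
= 0.00003353/0.999986 = 0.00003354

Final: 0.00003354


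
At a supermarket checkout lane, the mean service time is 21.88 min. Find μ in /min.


μ = 1/(service time) in consistent units.
1 minute = 1 min, so μ = 1/21.88 = 0.04570 per minute

Final: 0.04570 /min


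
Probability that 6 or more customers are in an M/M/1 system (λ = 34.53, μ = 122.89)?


ρ = 34.53/122.89 = 0.2810
P(N ≥ n) = ρ^n = 0.2810^6 = 0.0004921

Final: 0.0004921


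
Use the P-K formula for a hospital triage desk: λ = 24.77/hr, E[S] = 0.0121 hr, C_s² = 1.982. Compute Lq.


ρ = λ·E[S] = 24.77·0.0121 = 0.2997
Lq = ρ²(1+C_s²)/(2(1−ρ)) = 0.08983·(1+1.982)/(2·0.7003)
= 0.08983·2.9820/1.4006 = 0.19126

Final: 0.19126


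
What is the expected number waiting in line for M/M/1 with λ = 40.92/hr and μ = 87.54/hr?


ρ = 40.92/87.54 = 0.4674
Lq = ρ²/(1−ρ) = 0.2185/0.5326 = 0.4103

Final: 0.4103


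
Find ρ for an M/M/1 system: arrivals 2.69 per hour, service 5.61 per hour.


ρ = λ/μ = 2.69/5.61 = 0.4795

Final: 0.4795


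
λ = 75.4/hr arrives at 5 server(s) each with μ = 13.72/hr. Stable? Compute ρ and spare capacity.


Total capacity cμ = 5·13.72 = 68.60/hr
ρ = λ/(cμ) = 75.4/68.60 = 1.0991
Stable ⇔ ρ < 1: NO
Spare capacity = cμ − λ = 68.60 − 75.4 = -6.80/hr

Final: ρ = 1.0991; unstable; margin = -6.80/hr


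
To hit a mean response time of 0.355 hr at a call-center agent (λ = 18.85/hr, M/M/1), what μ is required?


W = 1/(μ−λ) ⇒ μ − λ = 1/W = 1/0.355 = 2.8169
μ = λ + 1/W = 18.85 + 2.8169 = 21.6669 per hr

Final: 21.6669 /hr


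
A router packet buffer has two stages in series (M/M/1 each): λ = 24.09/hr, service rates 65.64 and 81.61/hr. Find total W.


Each node sees arrival rate λ = 24.09/hr (tandem ⇒ throughput preserved).
W₁ = 1/(μ₁−λ) = 1/(65.64−24.09) = 0.02407 hr
W₂ = 1/(μ₂−λ) = 1/(81.61−24.09) = 0.01739 hr
W_total = W₁ + W₂ = 0.02407 + 0.01739 = 0.04145 hr

Final: 0.04145 hr


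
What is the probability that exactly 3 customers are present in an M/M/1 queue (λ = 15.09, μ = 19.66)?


ρ = 15.09/19.66 = 0.7675
P_n = (1−ρ)·ρ^n = (1 − 0.7675)·0.7675^3 = 0.2325·0.452186 = 0.105111

Final: 0.105111
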